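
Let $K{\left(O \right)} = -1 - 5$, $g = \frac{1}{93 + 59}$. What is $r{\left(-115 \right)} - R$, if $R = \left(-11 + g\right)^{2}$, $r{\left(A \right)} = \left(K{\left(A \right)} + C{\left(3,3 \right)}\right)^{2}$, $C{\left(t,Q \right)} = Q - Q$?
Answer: $- \frac{1960497}{23104} \approx -84.855$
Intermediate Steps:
$g = \frac{1}{152} \approx 0.0065789$
$C{\left(t,Q \right)} = 0$
$K{\left(O \right)} = -6$ ($K{\left(O \right)} = -1 - 5 = -6$)
$r{\left(A \right)} = 36$ ($r{\left(A \right)} = \left(-6 + 0\right)^{2} = \left(-6\right)^{2} = 36$)
$R = \frac{2792241}{23104}$ ($R = \left(-11 + \frac{1}{152}\right)^{2} = \left(- \frac{1671}{152}\right)^{2} = \frac{2792241}{23104} \approx 120.86$)
$r{\left(-115 \right)} - R = 36 - \frac{2792241}{23104} = - \frac{1960497}{23104}$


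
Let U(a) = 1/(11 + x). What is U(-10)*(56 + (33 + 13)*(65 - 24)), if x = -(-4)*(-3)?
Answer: -1942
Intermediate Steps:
x = -12 (x = -1*12 = -12)
U(a) = -1 (U(a) = 1/(11 - 12) = 1/(-1) = -1)
U(-10)*(56 + (33 + 13)*(65 - 24)) = -(56 + (33 + 13)*(65 - 24)) = -(56 + 46*41) = -(56 + 1886) = -1*1942 = -1942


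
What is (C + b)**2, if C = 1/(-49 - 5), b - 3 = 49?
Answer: 7879249/2916 ≈ 2702.1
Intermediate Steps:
b = 52 (b = 3 + 49 = 52)
C = -1/54 (C = 1/(-54) = -1/54 ≈ -0.018519)
(C + b)**2 = (-1/54 + 52)**2 = (2807/54)**2 = 7879249/2916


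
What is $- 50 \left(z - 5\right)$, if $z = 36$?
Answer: $-1550$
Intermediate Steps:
$- 50 \left(z - 5\right) = - 50 \left(36 - 5\right) = \left(-50\right) 31 = -1550$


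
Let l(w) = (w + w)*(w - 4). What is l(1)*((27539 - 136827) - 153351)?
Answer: 1575834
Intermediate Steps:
l(w) = 2*w*(-4 + w) (l(w) = (2*w)*(-4 + w) = 2*w*(-4 + w))
l(1)*((27539 - 136827) - 153351) = (2*1*(-4 + 1))*((27539 - 136827) - 153351) = (2*1*(-3))*(-109288 - 153351) = -6*(-262639) = 1575834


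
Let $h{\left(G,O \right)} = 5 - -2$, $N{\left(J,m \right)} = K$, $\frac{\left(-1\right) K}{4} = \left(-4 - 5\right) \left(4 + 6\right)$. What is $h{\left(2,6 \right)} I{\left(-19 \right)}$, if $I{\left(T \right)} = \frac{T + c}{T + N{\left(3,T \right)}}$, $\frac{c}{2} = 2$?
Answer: $- \frac{105}{341} \approx -0.30792$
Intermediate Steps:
$c = 4$ ($c = 2 \cdot 2 = 4$)
$K = 360$ ($K = - 4 \left(-4 - 5\right) \left(4 + 6\right) = - 4 \left(\left(-9\right) 10\right) = \left(-4\right) \left(-90\right) = 360$)
$N{\left(J,m \right)} = 360$
$h{\left(G,O \right)} = 7$ ($h{\left(G,O \right)} = 5 + 2 = 7$)
$I{\left(T \right)} = \frac{4 + T}{360 + T}$ ($I{\left(T \right)} = \frac{T + 4}{T + 360} = \frac{4 + T}{360 + T}$)
$h{\left(2,6 \right)} I{\left(-19 \right)} = 7 \frac{4 - 19}{360 - 19} = 7 \cdot \frac{1}{341} \left(-15\right) = 7 \left(- \frac{15}{341}\right) = - \frac{105}{341}$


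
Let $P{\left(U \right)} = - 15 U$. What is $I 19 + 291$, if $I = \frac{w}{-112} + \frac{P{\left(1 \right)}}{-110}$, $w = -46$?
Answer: $\frac{185659}{616} \approx 301.39$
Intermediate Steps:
$I = \frac{337}{616}$ ($I = - \frac{46}{-112} + \frac{\left(-15\right) 1}{-110} = \left(-46\right) \left(- \frac{1}{112}\right) - - \frac{3}{22} = \frac{23}{56} + \frac{3}{22} = \frac{337}{616} \approx 0.54708$)
$I 19 + 291 = \frac{337}{616} \cdot 19 + 291 = \frac{6403}{616} + 291 = \frac{185659}{616}$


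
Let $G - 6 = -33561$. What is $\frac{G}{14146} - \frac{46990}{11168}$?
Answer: $- \frac{259865695}{39495632} \approx -6.5796$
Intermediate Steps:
$G = -33555$ ($G = 6 - 33561 = -33555$)
$\frac{G}{14146} - \frac{46990}{11168} = - \frac{33555}{14146} - \frac{46990}{11168} = \left(-33555\right) \frac{1}{14146} - \frac{23495}{5584} = - \frac{33555}{14146} - \frac{23495}{5584} = - \frac{259865695}{39495632}$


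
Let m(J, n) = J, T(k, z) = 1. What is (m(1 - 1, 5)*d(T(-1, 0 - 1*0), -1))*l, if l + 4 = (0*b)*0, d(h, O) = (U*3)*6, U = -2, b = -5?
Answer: 0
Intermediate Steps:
d(h, O) = -36 (d(h, O) = -2*3*6 = -6*6 = -36)
l = -4 (l = -4 + (0*(-5))*0 = -4 + 0*0 = -4 + 0 = -4)
(m(1 - 1, 5)*d(T(-1, 0 - 1*0), -1))*l = ((1 - 1)*(-36))*(-4) = (0*(-36))*(-4) = 0*(-4) = 0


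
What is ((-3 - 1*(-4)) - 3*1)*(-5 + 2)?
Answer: 6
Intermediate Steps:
((-3 - 1*(-4)) - 3*1)*(-5 + 2) = ((-3 + 4) - 3)*(-3) = (1 - 3)*(-3) = -2*(-3) = 6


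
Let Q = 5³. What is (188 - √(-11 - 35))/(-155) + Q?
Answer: 19187/155 + I*√46/155 ≈ 123.79 + 0.043757*I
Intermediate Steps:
Q = 125
(188 - √(-11 - 35))/(-155) + Q = (188 - √(-11 - 35))/(-155) + 125 = (188 - √(-46))*(-1/155) + 125 = (188 - I*√46)*(-1/155) + 125 = (-188/155 + I*√46/155) + 125 = 19187/155 + I*√46/155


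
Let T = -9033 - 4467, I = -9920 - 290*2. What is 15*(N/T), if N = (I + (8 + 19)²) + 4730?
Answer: 5041/900 ≈ 5.6011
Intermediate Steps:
I = -10500 (I = -9920 - 1*580 = -9920 - 580 = -10500)
T = -13500
N = -5041 (N = (-10500 + (8 + 19)²) + 4730 = (-10500 + 27²) + 4730 = (-10500 + 729) + 4730 = -9771 + 4730 = -5041)
15*(N/T) = 15*(-5041/(-13500)) = 15*(-5041*(-1/13500)) = 15*(5041/13500) = 5041/900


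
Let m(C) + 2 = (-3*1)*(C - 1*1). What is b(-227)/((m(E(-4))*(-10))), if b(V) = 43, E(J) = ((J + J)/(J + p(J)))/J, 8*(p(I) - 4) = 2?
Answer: 43/230 ≈ 0.18696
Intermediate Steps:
p(I) = 17/4 (p(I) = 4 + (⅛)*2 = 4 + ¼ = 17/4)
E(J) = 2/(17/4 + J) (E(J) = ((J + J)/(J + 17/4))/J = ((2*J)/(17/4 + J))/J = (2*J/(17/4 + J))/J = 2/(17/4 + J))
m(C) = 1 - 3*C (m(C) = -2 + (-3*1)*(C - 1*1) = -2 - 3*(C - 1) = -2 - 3*(-1 + C) = -2 + (3 - 3*C) = 1 - 3*C)
b(-227)/((m(E(-4))*(-10))) = 43/(((1 - 24/(17 + 4*(-4)))*(-10))) = 43/(((1 - 24/(17 - 16))*(-10))) = 43/(((1 - 24/1)*(-10))) = 43/(((1 - 24)*(-10))) = 43/((-23*(-10))) = 43/230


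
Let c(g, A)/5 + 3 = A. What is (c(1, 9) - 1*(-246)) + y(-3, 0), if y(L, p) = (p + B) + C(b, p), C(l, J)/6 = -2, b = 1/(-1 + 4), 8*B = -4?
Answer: 527/2 ≈ 263.50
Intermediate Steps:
B = -½ (B = (⅛)*(-4) = -½ ≈ -0.50000)
c(g, A) = -15 + 5*A
b = ⅓ (b = 1/3 = ⅓ ≈ 0.33333)
C(l, J) = -12 (C(l, J) = 6*(-2) = -12)
y(L, p) = -25/2 + p (y(L, p) = (p - ½) - 12 = (-½ + p) - 12 = -25/2 + p)
(c(1, 9) - 1*(-246)) + y(-3, 0) = ((-15 + 5*9) - 1*(-246)) + (-25/2 + 0) = ((-15 + 45) + 246) - 25/2 = (30 + 246) - 25/2 = 276 - 25/2 = 527/2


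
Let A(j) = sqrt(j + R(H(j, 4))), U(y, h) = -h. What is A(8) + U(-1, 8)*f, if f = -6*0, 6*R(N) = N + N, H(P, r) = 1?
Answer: 5*sqrt(3)/3 ≈ 2.8868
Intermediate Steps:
R(N) = N/3 (R(N) = (N + N)/6 = (2*N)/6 = N/3)
f = 0
A(j) = sqrt(1/3 + j) (A(j) = sqrt(j + (1/3)*1) = sqrt(j + 1/3) = sqrt(1/3 + j))
A(8) + U(-1, 8)*f = sqrt(3 + 9*8)/3 - 1*8*0 = sqrt(3 + 72)/3 - 8*0 = sqrt(75)/3 + 0 = (5*sqrt(3))/3 + 0 = 5*sqrt(3)/3 + 0 = 5*sqrt(3)/3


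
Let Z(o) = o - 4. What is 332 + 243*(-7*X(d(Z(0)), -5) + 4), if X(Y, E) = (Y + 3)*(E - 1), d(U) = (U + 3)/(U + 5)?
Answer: 21716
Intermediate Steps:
Z(o) = -4 + o
d(U) = (3 + U)/(5 + U)
X(Y, E) = (-1 + E)*(3 + Y) (X(Y, E) = (3 + Y)*(-1 + E) = (-1 + E)*(3 + Y))
332 + 243*(-7*X(d(Z(0)), -5) + 4) = 332 + 243*(-7*(-3 - (3 + (-4 + 0))/(5 + (-4 + 0)) + 3*(-5) - 5*(3 + (-4 + 0))/(5 + (-4 + 0))) + 4) = 332 + 243*(-7*(-3 - (3 - 4)/(5 - 4) - 15 - 5*(3 - 4)/(5 - 4)) + 4) = 332 + 243*(-7*(-3 - (-1)/1 - 15 - 5*(-1)/1) + 4) = 332 + 243*(-7*(-3 - (-1) - 15 - 5*(-1)) + 4) = 332 + 243*(-7*(-3 - 1*(-1) - 15 - 5*(-1)) + 4) = 332 + 243*(-7*(-3 + 1 - 15 + 5) + 4) = 332 + 243*(-7*(-12) + 4) = 332 + 243*(84 + 4) = 332 + 243*88 = 332 + 21384 = 21716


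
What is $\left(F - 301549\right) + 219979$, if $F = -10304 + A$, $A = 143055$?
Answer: $51181$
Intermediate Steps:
$F = 132751$ ($F = -10304 + 143055 = 132751$)
$\left(F - 301549\right) + 219979 = \left(132751 - 301549\right) + 219979 = -168798 + 219979 = 51181$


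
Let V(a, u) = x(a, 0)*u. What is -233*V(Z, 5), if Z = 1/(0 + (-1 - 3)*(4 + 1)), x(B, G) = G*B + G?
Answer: 0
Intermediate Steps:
x(B, G) = G + B*G (x(B, G) = B*G + G = G + B*G)
Z = -1/20 (Z = 1/(0 - 4*5) = 1/(0 - 20) = 1/(-20) = -1/20 ≈ -0.050000)
V(a, u) = 0 (V(a, u) = (0*(1 + a))*u = 0*u = 0)
-233*V(Z, 5) = -233*0 = 0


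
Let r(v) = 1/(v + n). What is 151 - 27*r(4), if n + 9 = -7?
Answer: 613/4 ≈ 153.25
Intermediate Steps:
n = -16 (n = -9 - 7 = -16)
r(v) = 1/(-16 + v) (r(v) = 1/(v - 16) = 1/(-16 + v))
151 - 27*r(4) = 151 - 27/(-16 + 4) = 151 - 27/(-12) = 151 - 27*(-1/12) = 151 + 9/4 = 613/4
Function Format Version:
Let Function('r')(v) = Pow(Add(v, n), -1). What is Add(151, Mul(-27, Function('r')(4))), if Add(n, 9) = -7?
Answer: Rational(613, 4) ≈ 153.25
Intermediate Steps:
n = -16 (n = Add(-9, -7) = -16)
Function('r')(v) = Pow(Add(-16, v), -1) (Function('r')(v) = Pow(Add(v, -16), -1) = Pow(Add(-16, v), -1))
Add(151, Mul(-27, Function('r')(4))) = Add(151, Mul(-27, Pow(Add(-16, 4), -1))) = Add(151, Mul(-27, Pow(-12, -1))) = Add(151, Mul(-27, Rational(-1, 12))) = Add(151, Rational(9, 4)) = Rational(613, 4)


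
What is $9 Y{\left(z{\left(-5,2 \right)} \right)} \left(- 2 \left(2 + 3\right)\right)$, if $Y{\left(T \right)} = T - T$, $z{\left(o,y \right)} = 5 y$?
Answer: $0$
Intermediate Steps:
$Y{\left(T \right)} = 0$
$9 Y{\left(z{\left(-5,2 \right)} \right)} \left(- 2 \left(2 + 3\right)\right) = 9 \cdot 0 \left(- 2 \left(2 + 3\right)\right) = 0 \left(\left(-2\right) 5\right) = 0 \left(-10\right) = 0$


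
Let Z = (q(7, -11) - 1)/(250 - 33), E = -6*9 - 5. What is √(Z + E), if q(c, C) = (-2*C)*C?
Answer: I*√2830982/217 ≈ 7.7537*I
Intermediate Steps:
q(c, C) = -2*C²
E = -59 (E = -54 - 5 = -59)
Z = -243/217 (Z = (-2*(-11)² - 1)/(250 - 33) = (-2*121 - 1)/217 = (-242 - 1)*(1/217) = -243*1/217 = -243/217 ≈ -1.1198)
√(Z + E) = √(-243/217 - 59) = √(-13046/217) = I*√2830982/217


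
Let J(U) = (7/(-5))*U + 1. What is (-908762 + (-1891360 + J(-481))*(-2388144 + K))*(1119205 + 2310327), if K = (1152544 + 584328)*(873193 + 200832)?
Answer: -60479170900666013899469496/5 ≈ -1.2096e+25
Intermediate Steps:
J(U) = 1 - 7*U/5 (J(U) = (7*(-1/5))*U + 1 = -7*U/5 + 1 = 1 - 7*U/5)
K = 1865443949800 (K = 1736872*1074025 = 1865443949800)
(-908762 + (-1891360 + J(-481))*(-2388144 + K))*(1119205 + 2310327) = (-908762 + (-1891360 + (1 - 7/5*(-481)))*(-2388144 + 1865443949800))*(1119205 + 2310327) = (-908762 + (-1891360 + (1 + 3367/5))*1865441561656)*3429532 = (-908762 + (-1891360 + 3372/5)*1865441561656)*3429532 = (-908762 - 9453428/5*1865441561656)*3429532 = (-908762 - 17634817491322556768/5)*3429532 = -17634817491327100578/5*3429532 = -60479170900666013899469496/5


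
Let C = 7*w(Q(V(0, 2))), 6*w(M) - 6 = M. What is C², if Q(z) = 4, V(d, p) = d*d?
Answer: 1225/9 ≈ 136.11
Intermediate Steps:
V(d, p) = d²
w(M) = 1 + M/6
C = 35/3 (C = 7*(1 + (⅙)*4) = 7*(1 + ⅔) = 7*(5/3) = 35/3 ≈ 11.667)
C² = (35/3)² = 1225/9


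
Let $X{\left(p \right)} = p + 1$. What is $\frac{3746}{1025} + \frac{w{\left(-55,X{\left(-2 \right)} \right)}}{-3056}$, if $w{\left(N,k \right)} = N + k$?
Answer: $\frac{1438147}{391550} \approx 3.673$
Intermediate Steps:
$X{\left(p \right)} = 1 + p$
$\frac{3746}{1025} + \frac{w{\left(-55,X{\left(-2 \right)} \right)}}{-3056} = \frac{3746}{1025} + \frac{-55 + \left(1 - 2\right)}{-3056} = 3746 \cdot \frac{1}{1025} + \left(-55 - 1\right) \left(- \frac{1}{3056}\right) = \frac{3746}{1025} - - \frac{7}{382} = \frac{3746}{1025} + \frac{7}{382} = \frac{1438147}{391550}$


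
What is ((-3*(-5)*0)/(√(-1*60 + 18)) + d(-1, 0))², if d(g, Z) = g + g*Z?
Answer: 1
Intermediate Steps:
d(g, Z) = g + Z*g
((-3*(-5)*0)/(√(-1*60 + 18)) + d(-1, 0))² = ((-3*(-5)*0)/(√(-1*60 + 18)) - (1 + 0))² = ((15*0)/(√(-60 + 18)) - 1*1)² = (0/(√(-42)) - 1)² = (0/((I*√42)) - 1)² = (0*(-I*√42/42) - 1)² = (0 - 1)² = (-1)² = 1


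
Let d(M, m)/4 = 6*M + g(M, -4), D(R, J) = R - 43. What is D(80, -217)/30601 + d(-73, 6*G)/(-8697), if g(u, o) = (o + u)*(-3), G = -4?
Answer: 8553139/88712299 ≈ 0.096414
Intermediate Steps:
D(R, J) = -43 + R
g(u, o) = -3*o - 3*u
d(M, m) = 48 + 12*M (d(M, m) = 4*(6*M + (-3*(-4) - 3*M)) = 4*(6*M + (12 - 3*M)) = 4*(12 + 3*M) = 48 + 12*M)
D(80, -217)/30601 + d(-73, 6*G)/(-8697) = (-43 + 80)/30601 + (48 + 12*(-73))/(-8697) = 37*(1/30601) + (48 - 876)*(-1/8697) = 37/30601 - 828*(-1/8697) = 37/30601 + 276/2899 = 8553139/88712299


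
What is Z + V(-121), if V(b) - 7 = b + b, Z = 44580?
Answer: 44345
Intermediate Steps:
V(b) = 7 + 2*b (V(b) = 7 + (b + b) = 7 + 2*b)
Z + V(-121) = 44580 + (7 + 2*(-121)) = 44580 + (7 - 242) = 44580 - 235 = 44345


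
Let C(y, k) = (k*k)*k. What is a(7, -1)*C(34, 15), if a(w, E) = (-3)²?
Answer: 30375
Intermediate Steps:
a(w, E) = 9
C(y, k) = k³ (C(y, k) = k²*k = k³)
a(7, -1)*C(34, 15) = 9*15³ = 9*3375 = 30375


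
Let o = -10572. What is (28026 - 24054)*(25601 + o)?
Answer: 59695188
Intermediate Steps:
(28026 - 24054)*(25601 + o) = (28026 - 24054)*(25601 - 10572) = 3972*15029 = 59695188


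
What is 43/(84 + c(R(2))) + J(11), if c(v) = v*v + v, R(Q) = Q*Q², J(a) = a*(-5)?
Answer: -8537/156 ≈ -54.724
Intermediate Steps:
J(a) = -5*a
R(Q) = Q³
c(v) = v + v² (c(v) = v² + v = v + v²)
43/(84 + c(R(2))) + J(11) = 43/(84 + 2³*(1 + 2³)) - 5*11 = 43/(84 + 8*(1 + 8)) - 55 = 43/(84 + 8*9) - 55 = 43/(84 + 72) - 55 = 43/156 - 55 = -8537/156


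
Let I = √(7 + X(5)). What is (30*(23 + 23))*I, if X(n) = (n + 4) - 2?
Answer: 1380*√14 ≈ 5163.5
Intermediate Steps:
X(n) = 2 + n (X(n) = (4 + n) - 2 = 2 + n)
I = √14 (I = √(7 + (2 + 5)) = √(7 + 7) = √14 ≈ 3.7417)
(30*(23 + 23))*I = (30*(23 + 23))*√14 = (30*46)*√14 = 1380*√14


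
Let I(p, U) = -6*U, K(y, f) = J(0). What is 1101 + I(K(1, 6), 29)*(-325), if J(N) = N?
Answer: 57651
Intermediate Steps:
K(y, f) = 0
1101 + I(K(1, 6), 29)*(-325) = 1101 - 6*29*(-325) = 1101 - 174*(-325) = 1101 + 56550 = 57651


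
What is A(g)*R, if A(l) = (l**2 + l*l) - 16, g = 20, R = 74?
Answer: 58016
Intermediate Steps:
A(l) = -16 + 2*l**2 (A(l) = (l**2 + l**2) - 16 = 2*l**2 - 16 = -16 + 2*l**2)
A(g)*R = (-16 + 2*20**2)*74 = (-16 + 2*400)*74 = (-16 + 800)*74 = 784*74 = 58016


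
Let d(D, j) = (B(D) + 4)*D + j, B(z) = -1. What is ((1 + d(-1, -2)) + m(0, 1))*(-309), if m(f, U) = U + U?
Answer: 618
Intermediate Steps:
m(f, U) = 2*U
d(D, j) = j + 3*D (d(D, j) = (-1 + 4)*D + j = 3*D + j = j + 3*D)
((1 + d(-1, -2)) + m(0, 1))*(-309) = ((1 + (-2 + 3*(-1))) + 2*1)*(-309) = ((1 + (-2 - 3)) + 2)*(-309) = ((1 - 5) + 2)*(-309) = (-4 + 2)*(-309) = -2*(-309) = 618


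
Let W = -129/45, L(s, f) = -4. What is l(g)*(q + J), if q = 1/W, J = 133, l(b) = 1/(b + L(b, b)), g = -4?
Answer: -713/43 ≈ -16.581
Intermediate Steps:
l(b) = 1/(-4 + b) (l(b) = 1/(b - 4) = 1/(-4 + b))
W = -43/15 (W = -129*1/45 = -43/15 ≈ -2.8667)
q = -15/43 (q = 1/(-43/15) = -15/43 ≈ -0.34884)
l(g)*(q + J) = (-15/43 + 133)/(-4 - 4) = (5704/43)/(-8) = -⅛*5704/43 = -713/43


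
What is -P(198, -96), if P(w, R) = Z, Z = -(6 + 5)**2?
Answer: 121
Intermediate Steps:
Z = -121 (Z = -1*11**2 = -1*121 = -121)
P(w, R) = -121
-P(198, -96) = -1*(-121) = 121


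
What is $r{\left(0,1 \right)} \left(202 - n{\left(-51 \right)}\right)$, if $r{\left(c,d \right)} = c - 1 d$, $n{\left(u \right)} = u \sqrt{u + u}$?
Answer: $-202 - 51 i \sqrt{102} \approx -202.0 - 515.08 i$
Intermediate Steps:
$n{\left(u \right)} = \sqrt{2} u^{\frac{3}{2}}$ ($n{\left(u \right)} = u \sqrt{2 u} = u \sqrt{2} \sqrt{u} = \sqrt{2} u^{\frac{3}{2}}$)
$r{\left(c,d \right)} = c - d$
$r{\left(0,1 \right)} \left(202 - n{\left(-51 \right)}\right) = \left(0 - 1\right) \left(202 - \sqrt{2} \left(-51\right)^{\frac{3}{2}}\right) = \left(0 - 1\right) \left(202 - \sqrt{2} \left(- 51 i \sqrt{51}\right)\right) = - (202 - - 51 i \sqrt{102}) = - (202 + 51 i \sqrt{102}) = -202 - 51 i \sqrt{102}$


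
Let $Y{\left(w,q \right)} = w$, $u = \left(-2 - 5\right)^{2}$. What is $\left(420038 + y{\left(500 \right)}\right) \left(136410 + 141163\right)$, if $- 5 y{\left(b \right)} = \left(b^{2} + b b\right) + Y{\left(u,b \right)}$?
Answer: $\frac{444155937793}{5} \approx 8.8831 \cdot 10^{10}$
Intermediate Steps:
$u = 49$ ($u = \left(-7\right)^{2} = 49$)
$y{\left(b \right)} = - \frac{49}{5} - \frac{2 b^{2}}{5}$ ($y{\left(b \right)} = - \frac{\left(b^{2} + b b\right) + 49}{5} = - \frac{\left(b^{2} + b^{2}\right) + 49}{5} = - \frac{2 b^{2} + 49}{5} = - \frac{49 + 2 b^{2}}{5} = - \frac{49}{5} - \frac{2 b^{2}}{5}$)
$\left(420038 + y{\left(500 \right)}\right) \left(136410 + 141163\right) = \left(420038 - \left(\frac{49}{5} + \frac{2 \cdot 500^{2}}{5}\right)\right) \left(136410 + 141163\right) = \left(420038 - \frac{500049}{5}\right) 277573 = \frac{1600141}{5} \cdot 277573 = \frac{444155937793}{5}$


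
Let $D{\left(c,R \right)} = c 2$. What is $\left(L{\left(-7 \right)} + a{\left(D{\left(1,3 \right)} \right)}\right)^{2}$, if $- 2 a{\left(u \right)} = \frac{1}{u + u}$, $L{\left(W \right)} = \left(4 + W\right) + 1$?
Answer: $\frac{289}{64} \approx 4.5156$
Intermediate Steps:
$L{\left(W \right)} = 5 + W$
$D{\left(c,R \right)} = 2 c$
$a{\left(u \right)} = - \frac{1}{4 u}$ ($a{\left(u \right)} = - \frac{1}{2 \left(u + u\right)} = - \frac{1}{2 \cdot 2 u} = - \frac{\frac{1}{2} \frac{1}{u}}{2} = - \frac{1}{4 u}$)
$\left(L{\left(-7 \right)} + a{\left(D{\left(1,3 \right)} \right)}\right)^{2} = \left(\left(5 - 7\right) - \frac{1}{4 \cdot 2 \cdot 1}\right)^{2} = \left(-2 - \frac{1}{4 \cdot 2}\right)^{2} = \left(-2 - \frac{1}{8}\right)^{2} = \left(- \frac{17}{8}\right)^{2} = \frac{289}{64}$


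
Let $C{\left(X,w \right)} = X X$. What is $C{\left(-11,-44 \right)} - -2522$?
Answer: $2643$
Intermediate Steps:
$C{\left(X,w \right)} = X^{2}$
$C{\left(-11,-44 \right)} - -2522 = \left(-11\right)^{2} - -2522 = 121 + 2522 = 2643$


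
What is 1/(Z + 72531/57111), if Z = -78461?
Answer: -19037/1493637880 ≈ -1.2745e-5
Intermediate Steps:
1/(Z + 72531/57111) = 1/(-78461 + 72531/57111) = 1/(-78461 + 72531*(1/57111)) = 1/(-78461 + 24177/19037) = 1/(-1493637880/19037) = -19037/1493637880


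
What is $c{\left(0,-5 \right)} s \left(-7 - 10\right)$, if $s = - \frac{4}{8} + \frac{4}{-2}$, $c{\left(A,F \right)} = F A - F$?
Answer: $\frac{425}{2} \approx 212.5$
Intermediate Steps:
$c{\left(A,F \right)} = - F + A F$ ($c{\left(A,F \right)} = A F - F = - F + A F$)
$s = - \frac{5}{2}$ ($s = \left(-4\right) \frac{1}{8} + 4 \left(- \frac{1}{2}\right) = - \frac{1}{2} - 2 = - \frac{5}{2} \approx -2.5$)
$c{\left(0,-5 \right)} s \left(-7 - 10\right) = - 5 \left(-1 + 0\right) \left(- \frac{5}{2}\right) \left(-7 - 10\right) = \left(-5\right) \left(-1\right) \left(- \frac{5}{2}\right) \left(-7 - 10\right) = 5 \left(- \frac{5}{2}\right) \left(-17\right) = \left(- \frac{25}{2}\right) \left(-17\right) = \frac{425}{2}$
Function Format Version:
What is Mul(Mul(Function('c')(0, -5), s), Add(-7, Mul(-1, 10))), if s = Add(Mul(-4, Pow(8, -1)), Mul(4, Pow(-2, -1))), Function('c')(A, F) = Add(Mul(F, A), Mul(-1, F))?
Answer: Rational(425, 2) ≈ 212.50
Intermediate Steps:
Function('c')(A, F) = Add(Mul(-1, F), Mul(A, F)) (Function('c')(A, F) = Add(Mul(A, F), Mul(-1, F)) = Add(Mul(-1, F), Mul(A, F)))
s = Rational(-5, 2) (s = Add(Mul(-4, Rational(1, 8)), Mul(4, Rational(-1, 2))) = Add(Rational(-1, 2), -2) = Rational(-5, 2) ≈ -2.5000)
Mul(Mul(Function('c')(0, -5), s), Add(-7, Mul(-1, 10))) = Mul(Mul(Mul(-5, Add(-1, 0)), Rational(-5, 2)), Add(-7, Mul(-1, 10))) = Mul(Mul(Mul(-5, -1), Rational(-5, 2)), Add(-7, -10)) = Mul(Mul(5, Rational(-5, 2)), -17) = Mul(Rational(-25, 2), -17) = Rational(425, 2)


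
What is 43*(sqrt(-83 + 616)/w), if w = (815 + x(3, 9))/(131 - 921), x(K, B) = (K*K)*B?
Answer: -16985*sqrt(533)/448 ≈ -875.29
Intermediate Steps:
x(K, B) = B*K**2 (x(K, B) = K**2*B = B*K**2)
w = -448/395 (w = (815 + 9*3**2)/(131 - 921) = (815 + 9*9)/(-790) = (815 + 81)*(-1/790) = 896*(-1/790) = -448/395 ≈ -1.1342)
43*(sqrt(-83 + 616)/w) = 43*(sqrt(-83 + 616)/(-448/395)) = 43*(sqrt(533)*(-395/448)) = 43*(-395*sqrt(533)/448) = -16985*sqrt(533)/448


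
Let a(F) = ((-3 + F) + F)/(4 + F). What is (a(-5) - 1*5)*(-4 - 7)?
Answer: -88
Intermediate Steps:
a(F) = (-3 + 2*F)/(4 + F)
(a(-5) - 1*5)*(-4 - 7) = ((-3 + 2*(-5))/(4 - 5) - 1*5)*(-4 - 7) = ((-3 - 10)/(-1) - 5)*(-11) = (-1*(-13) - 5)*(-11) = (13 - 5)*(-11) = 8*(-11) = -88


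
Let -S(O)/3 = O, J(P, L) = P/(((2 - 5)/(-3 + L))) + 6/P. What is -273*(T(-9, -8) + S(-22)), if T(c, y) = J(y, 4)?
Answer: -74165/4 ≈ -18541.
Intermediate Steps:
J(P, L) = 6/P + P*(1 - L/3) (J(P, L) = P/((-3/(-3 + L))) + 6/P = P*(1 - L/3) + 6/P = 6/P + P*(1 - L/3))
S(O) = -3*O
T(c, y) = 6/y - y/3 (T(c, y) = y + 6/y - ⅓*4*y = y + 6/y - 4*y/3 = 6/y - y/3)
-273*(T(-9, -8) + S(-22)) = -273*((6/(-8) - ⅓*(-8)) - 3*(-22)) = -273*((6*(-⅛) + 8/3) + 66) = -273*((-¾ + 8/3) + 66) = -273*(23/12 + 66) = -273*815/12 = -74165/4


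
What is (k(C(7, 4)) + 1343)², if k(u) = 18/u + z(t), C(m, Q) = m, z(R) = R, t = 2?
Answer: 88981489/49 ≈ 1.8159e+6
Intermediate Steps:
k(u) = 2 + 18/u (k(u) = 18/u + 2 = 2 + 18/u)
(k(C(7, 4)) + 1343)² = ((2 + 18/7) + 1343)² = (32/7 + 1343)² = (9433/7)² = 88981489/49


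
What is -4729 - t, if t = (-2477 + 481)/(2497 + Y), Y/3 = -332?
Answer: -7096233/1501 ≈ -4727.7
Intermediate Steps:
Y = -996 (Y = 3*(-332) = -996)
t = -1996/1501 (t = (-2477 + 481)/(2497 - 996) = -1996/1501 ≈ -1.3298)
-4729 - t = -4729 - 1*(-1996/1501) = -4729 + 1996/1501 = -7096233/1501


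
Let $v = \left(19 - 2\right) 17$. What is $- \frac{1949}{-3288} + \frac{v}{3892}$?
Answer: $\frac{2133935}{3199224} \approx 0.66702$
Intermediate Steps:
$v = 289$ ($v = 17 \cdot 17 = 289$)
$- \frac{1949}{-3288} + \frac{v}{3892} = - \frac{1949}{-3288} + \frac{289}{3892} = \left(-1949\right) \left(- \frac{1}{3288}\right) + 289 \cdot \frac{1}{3892} = \frac{1949}{3288} + \frac{289}{3892} = \frac{2133935}{3199224}$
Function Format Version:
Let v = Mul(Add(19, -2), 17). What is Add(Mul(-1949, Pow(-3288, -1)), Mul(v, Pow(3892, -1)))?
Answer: Rational(2133935, 3199224) ≈ 0.66702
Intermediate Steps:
v = 289 (v = Mul(17, 17) = 289)
Add(Mul(-1949, Pow(-3288, -1)), Mul(v, Pow(3892, -1))) = Add(Mul(-1949, Pow(-3288, -1)), Mul(289, Pow(3892, -1))) = Add(Mul(-1949, Rational(-1, 3288)), Mul(289, Rational(1, 3892))) = Add(Rational(1949, 3288), Rational(289, 3892)) = Rational(2133935, 3199224)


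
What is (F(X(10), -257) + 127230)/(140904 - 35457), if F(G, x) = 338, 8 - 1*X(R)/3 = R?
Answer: 127568/105447 ≈ 1.2098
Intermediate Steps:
X(R) = 24 - 3*R
(F(X(10), -257) + 127230)/(140904 - 35457) = (338 + 127230)/(140904 - 35457) = 127568/105447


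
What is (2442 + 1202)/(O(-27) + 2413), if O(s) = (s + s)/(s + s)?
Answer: 1822/1207 ≈ 1.5095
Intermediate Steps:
O(s) = 1 (O(s) = (2*s)/((2*s)) = (2*s)*(1/(2*s)) = 1)
(2442 + 1202)/(O(-27) + 2413) = (2442 + 1202)/(1 + 2413) = 3644/2414 = 3644*(1/2414) = 1822/1207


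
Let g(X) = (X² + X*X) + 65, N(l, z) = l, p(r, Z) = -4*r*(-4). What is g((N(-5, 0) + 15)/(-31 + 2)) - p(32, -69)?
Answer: -375727/841 ≈ -446.76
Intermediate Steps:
p(r, Z) = 16*r
g(X) = 65 + 2*X² (g(X) = (X² + X²) + 65 = 2*X² + 65 = 65 + 2*X²)
g((N(-5, 0) + 15)/(-31 + 2)) - p(32, -69) = (65 + 2*((-5 + 15)/(-31 + 2))²) - 16*32 = (65 + 2*(10/(-29))²) - 1*512 = (65 + 2*(10*(-1/29))²) - 512 = (65 + 2*(-10/29)²) - 512 = (65 + 2*(100/841)) - 512 = (65 + 200/841) - 512 = 54865/841 - 512 = -375727/841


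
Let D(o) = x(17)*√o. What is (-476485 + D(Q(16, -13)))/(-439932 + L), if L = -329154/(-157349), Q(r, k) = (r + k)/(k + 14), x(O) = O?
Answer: 74974438265/69222531114 - 2674933*√3/69222531114 ≈ 1.0830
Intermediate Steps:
Q(r, k) = (k + r)/(14 + k)
D(o) = 17*√o
L = 329154/157349 (L = -329154*(-1/157349) = 329154/157349 ≈ 2.0919)
(-476485 + D(Q(16, -13)))/(-439932 + L) = (-476485 + 17*√((-13 + 16)/(14 - 13)))/(-439932 + 329154/157349) = (-476485 + 17*√(3/1))/(-69222531114/157349) = (-476485 + 17*√(1*3))*(-157349/69222531114) = (-476485 + 17*√3)*(-157349/69222531114) = 74974438265/69222531114 - 2674933*√3/69222531114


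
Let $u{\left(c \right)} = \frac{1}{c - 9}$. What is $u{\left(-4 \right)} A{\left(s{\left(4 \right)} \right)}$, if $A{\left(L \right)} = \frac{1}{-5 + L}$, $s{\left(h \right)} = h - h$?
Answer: $\frac{1}{65} \approx 0.015385$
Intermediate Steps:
$u{\left(c \right)} = \frac{1}{-9 + c}$
$s{\left(h \right)} = 0$
$u{\left(-4 \right)} A{\left(s{\left(4 \right)} \right)} = \frac{1}{\left(-9 - 4\right) \left(-5 + 0\right)} = \frac{1}{\left(-13\right) \left(-5\right)} = \left(- \frac{1}{13}\right) \left(- \frac{1}{5}\right) = \frac{1}{65}$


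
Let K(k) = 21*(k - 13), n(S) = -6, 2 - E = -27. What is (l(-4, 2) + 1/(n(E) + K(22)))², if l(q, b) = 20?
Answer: 13402921/33489 ≈ 400.22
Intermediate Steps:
E = 29 (E = 2 - 1*(-27) = 2 + 27 = 29)
K(k) = -273 + 21*k (K(k) = 21*(-13 + k) = -273 + 21*k)
(l(-4, 2) + 1/(n(E) + K(22)))² = (20 + 1/(-6 + (-273 + 21*22)))² = (20 + 1/(-6 + (-273 + 462)))² = (20 + 1/(-6 + 189))² = (20 + 1/183)² = (3661/183)² = 13402921/33489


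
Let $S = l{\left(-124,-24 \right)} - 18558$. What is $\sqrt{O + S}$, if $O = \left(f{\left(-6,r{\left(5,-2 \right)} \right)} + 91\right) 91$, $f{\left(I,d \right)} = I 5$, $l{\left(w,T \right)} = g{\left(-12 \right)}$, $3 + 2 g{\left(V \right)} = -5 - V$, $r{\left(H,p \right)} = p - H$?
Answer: $51 i \sqrt{5} \approx 114.04 i$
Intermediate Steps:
$g{\left(V \right)} = -4 - \frac{V}{2}$ ($g{\left(V \right)} = - \frac{3}{2} + \frac{-5 - V}{2} = - \frac{3}{2} - \left(\frac{5}{2} + \frac{V}{2}\right) = -4 - \frac{V}{2}$)
$l{\left(w,T \right)} = 2$ ($l{\left(w,T \right)} = -4 - -6 = -4 + 6 = 2$)
$f{\left(I,d \right)} = 5 I$
$O = 5551$ ($O = \left(5 \left(-6\right) + 91\right) 91 = \left(-30 + 91\right) 91 = 61 \cdot 91 = 5551$)
$S = -18556$ ($S = 2 - 18558 = -18556$)
$\sqrt{O + S} = \sqrt{5551 - 18556} = \sqrt{-13005} = 51 i \sqrt{5}$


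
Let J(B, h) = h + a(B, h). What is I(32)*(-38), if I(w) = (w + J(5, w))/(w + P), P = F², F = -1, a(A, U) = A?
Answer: -874/11 ≈ -79.455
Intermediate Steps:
P = 1 (P = (-1)² = 1)
J(B, h) = B + h (J(B, h) = h + B = B + h)
I(w) = (5 + 2*w)/(1 + w) (I(w) = (w + (5 + w))/(w + 1) = (5 + 2*w)/(1 + w))
I(32)*(-38) = ((5 + 2*32)/(1 + 32))*(-38) = ((5 + 64)/33)*(-38) = ((1/33)*69)*(-38) = (23/11)*(-38) = -874/11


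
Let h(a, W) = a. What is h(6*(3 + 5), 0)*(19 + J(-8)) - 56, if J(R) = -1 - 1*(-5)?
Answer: 1048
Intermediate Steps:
J(R) = 4 (J(R) = -1 + 5 = 4)
h(6*(3 + 5), 0)*(19 + J(-8)) - 56 = (6*(3 + 5))*(19 + 4) - 56 = (6*8)*23 - 56 = 48*23 - 56 = 1104 - 56 = 1048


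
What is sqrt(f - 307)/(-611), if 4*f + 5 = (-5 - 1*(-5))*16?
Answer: -3*I*sqrt(137)/1222 ≈ -0.028735*I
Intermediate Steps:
f = -5/4 (f = -5/4 + ((-5 - 1*(-5))*16)/4 = -5/4 + ((-5 + 5)*16)/4 = -5/4 + (0*16)/4 = -5/4 + (1/4)*0 = -5/4 + 0 = -5/4 ≈ -1.2500)
sqrt(f - 307)/(-611) = sqrt(-5/4 - 307)/(-611) = sqrt(-1233/4)*(-1/611) = (3*I*sqrt(137)/2)*(-1/611) = -3*I*sqrt(137)/1222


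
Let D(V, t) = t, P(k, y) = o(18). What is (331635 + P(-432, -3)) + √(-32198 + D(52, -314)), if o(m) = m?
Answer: 331653 + 16*I*√127 ≈ 3.3165e+5 + 180.31*I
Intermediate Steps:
P(k, y) = 18
(331635 + P(-432, -3)) + √(-32198 + D(52, -314)) = (331635 + 18) + √(-32198 - 314) = 331653 + √(-32512) = 331653 + 16*I*√127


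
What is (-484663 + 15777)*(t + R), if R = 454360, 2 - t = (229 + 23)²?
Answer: -183267844188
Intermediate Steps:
t = -63502 (t = 2 - (229 + 23)² = 2 - 1*252² = 2 - 1*63504 = 2 - 63504 = -63502)
(-484663 + 15777)*(t + R) = (-484663 + 15777)*(-63502 + 454360) = -468886*390858 = -183267844188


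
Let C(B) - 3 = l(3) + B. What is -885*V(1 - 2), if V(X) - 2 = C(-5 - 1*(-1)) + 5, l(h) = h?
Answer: -7965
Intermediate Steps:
C(B) = 6 + B (C(B) = 3 + (3 + B) = 6 + B)
V(X) = 9 (V(X) = 2 + ((6 + (-5 - 1*(-1))) + 5) = 2 + ((6 + (-5 + 1)) + 5) = 2 + ((6 - 4) + 5) = 2 + (2 + 5) = 2 + 7 = 9)
-885*V(1 - 2) = -885*9 = -7965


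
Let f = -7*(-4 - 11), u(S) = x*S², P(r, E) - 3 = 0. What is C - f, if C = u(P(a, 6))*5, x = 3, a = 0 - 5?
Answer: 30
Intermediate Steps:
a = -5
P(r, E) = 3 (P(r, E) = 3 + 0 = 3)
u(S) = 3*S²
f = 105 (f = -7*(-15) = 105)
C = 135 (C = (3*3²)*5 = (3*9)*5 = 27*5 = 135)
C - f = 135 - 1*105 = 135 - 105 = 30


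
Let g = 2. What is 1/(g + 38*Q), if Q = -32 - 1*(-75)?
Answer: 1/1636 ≈ 0.00061125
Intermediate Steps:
Q = 43 (Q = -32 + 75 = 43)
1/(g + 38*Q) = 1/(2 + 38*43) = 1/(2 + 1634) = 1/1636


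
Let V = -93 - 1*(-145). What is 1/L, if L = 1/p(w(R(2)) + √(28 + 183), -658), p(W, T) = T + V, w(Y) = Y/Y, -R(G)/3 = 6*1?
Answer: -606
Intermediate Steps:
R(G) = -18
w(Y) = 1
V = 52 (V = -93 + 145 = 52)
p(W, T) = 52 + T (p(W, T) = T + 52 = 52 + T)
L = -1/606 (L = 1/(52 - 658) = 1/(-606) = -1/606 ≈ -0.0016502)
1/L = 1/(-1/606) = -606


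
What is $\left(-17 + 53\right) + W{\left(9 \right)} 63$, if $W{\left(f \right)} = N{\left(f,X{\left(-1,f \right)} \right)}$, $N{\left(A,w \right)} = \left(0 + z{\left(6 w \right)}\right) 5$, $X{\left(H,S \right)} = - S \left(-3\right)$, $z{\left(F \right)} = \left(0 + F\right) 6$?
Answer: $306216$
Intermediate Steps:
$z{\left(F \right)} = 6 F$ ($z{\left(F \right)} = F 6 = 6 F$)
$X{\left(H,S \right)} = 3 S$
$N{\left(A,w \right)} = 180 w$ ($N{\left(A,w \right)} = \left(0 + 6 \cdot 6 w\right) 5 = \left(0 + 36 w\right) 5 = 36 w 5 = 180 w$)
$W{\left(f \right)} = 540 f$ ($W{\left(f \right)} = 180 \cdot 3 f = 540 f$)
$\left(-17 + 53\right) + W{\left(9 \right)} 63 = \left(-17 + 53\right) + 540 \cdot 9 \cdot 63 = 36 + 4860 \cdot 63 = 36 + 306180 = 306216$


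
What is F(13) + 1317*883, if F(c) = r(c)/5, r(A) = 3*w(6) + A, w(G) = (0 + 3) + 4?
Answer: 5814589/5 ≈ 1.1629e+6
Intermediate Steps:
w(G) = 7 (w(G) = 3 + 4 = 7)
r(A) = 21 + A (r(A) = 3*7 + A = 21 + A)
F(c) = 21/5 + c/5 (F(c) = (21 + c)/5 = (21 + c)*(⅕) = 21/5 + c/5)
F(13) + 1317*883 = (21/5 + (⅕)*13) + 1317*883 = (21/5 + 13/5) + 1162911 = 34/5 + 1162911 = 5814589/5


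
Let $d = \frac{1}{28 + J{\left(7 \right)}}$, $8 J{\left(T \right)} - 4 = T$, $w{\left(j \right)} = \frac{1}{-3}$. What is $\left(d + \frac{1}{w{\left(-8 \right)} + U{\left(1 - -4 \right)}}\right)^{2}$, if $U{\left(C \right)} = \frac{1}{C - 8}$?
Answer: $\frac{474721}{220900} \approx 2.149$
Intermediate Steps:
$w{\left(j \right)} = - \frac{1}{3}$
$U{\left(C \right)} = \frac{1}{-8 + C}$
$J{\left(T \right)} = \frac{1}{2} + \frac{T}{8}$
$d = \frac{8}{235}$ ($d = \frac{1}{28 + \left(\frac{1}{2} + \frac{1}{8} \cdot 7\right)} = \frac{1}{28 + \left(\frac{1}{2} + \frac{7}{8}\right)} = \frac{1}{28 + \frac{11}{8}} = \frac{1}{\frac{235}{8}} = \frac{8}{235} \approx 0.034043$)
$\left(d + \frac{1}{w{\left(-8 \right)} + U{\left(1 - -4 \right)}}\right)^{2} = \left(\frac{8}{235} + \frac{1}{- \frac{1}{3} + \frac{1}{-8 + \left(1 - -4\right)}}\right)^{2} = \left(\frac{8}{235} + \frac{1}{- \frac{1}{3} + \frac{1}{-8 + \left(1 + 4\right)}}\right)^{2} = \left(\frac{8}{235} + \frac{1}{- \frac{1}{3} + \frac{1}{-8 + 5}}\right)^{2} = \left(\frac{8}{235} + \frac{1}{- \frac{1}{3} + \frac{1}{-3}}\right)^{2} = \left(\frac{8}{235} + \frac{1}{- \frac{1}{3} - \frac{1}{3}}\right)^{2} = \left(\frac{8}{235} + \frac{1}{- \frac{2}{3}}\right)^{2} = \left(\frac{8}{235} - \frac{3}{2}\right)^{2} = \left(- \frac{689}{470}\right)^{2} = \frac{474721}{220900}$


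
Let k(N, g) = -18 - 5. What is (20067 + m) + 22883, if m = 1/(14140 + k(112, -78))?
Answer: 606325151/14117 ≈ 42950.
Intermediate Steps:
k(N, g) = -23
m = 1/14117 (m = 1/(14140 - 23) = 1/14117 ≈ 7.0837e-5)
(20067 + m) + 22883 = (20067 + 1/14117) + 22883 = 283285840/14117 + 22883 = 606325151/14117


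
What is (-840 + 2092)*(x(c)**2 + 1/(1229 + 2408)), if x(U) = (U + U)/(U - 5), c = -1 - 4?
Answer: 4554776/3637 ≈ 1252.3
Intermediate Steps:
c = -5
x(U) = 2*U/(-5 + U) (x(U) = (2*U)/(-5 + U) = 2*U/(-5 + U))
(-840 + 2092)*(x(c)**2 + 1/(1229 + 2408)) = (-840 + 2092)*((2*(-5)/(-5 - 5))**2 + 1/(1229 + 2408)) = 1252*((2*(-5)/(-10))**2 + 1/3637) = 1252*((2*(-5)*(-1/10))**2 + 1/3637) = 1252*(1**2 + 1/3637) = 1252*(1 + 1/3637) = 1252*(3638/3637) = 4554776/3637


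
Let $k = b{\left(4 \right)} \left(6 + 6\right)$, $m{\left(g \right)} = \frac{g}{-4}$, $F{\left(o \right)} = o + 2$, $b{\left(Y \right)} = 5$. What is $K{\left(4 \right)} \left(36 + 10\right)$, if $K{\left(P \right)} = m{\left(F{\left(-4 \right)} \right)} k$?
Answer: $1380$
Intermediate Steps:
$F{\left(o \right)} = 2 + o$
$m{\left(g \right)} = - \frac{g}{4}$ ($m{\left(g \right)} = g \left(- \frac{1}{4}\right) = - \frac{g}{4}$)
$k = 60$ ($k = 5 \left(6 + 6\right) = 5 \cdot 12 = 60$)
$K{\left(P \right)} = 30$ ($K{\left(P \right)} = - \frac{2 - 4}{4} \cdot 60 = \left(- \frac{1}{4}\right) \left(-2\right) 60 = \frac{1}{2} \cdot 60 = 30$)
$K{\left(4 \right)} \left(36 + 10\right) = 30 \left(36 + 10\right) = 30 \cdot 46 = 1380$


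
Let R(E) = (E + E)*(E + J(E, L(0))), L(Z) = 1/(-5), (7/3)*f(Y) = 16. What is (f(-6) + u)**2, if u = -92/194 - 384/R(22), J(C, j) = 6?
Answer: 41964484/1138489 ≈ 36.860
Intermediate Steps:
f(Y) = 48/7 (f(Y) = (3/7)*16 = 48/7)
L(Z) = -1/5
R(E) = 2*E*(6 + E) (R(E) = (E + E)*(E + 6) = (2*E)*(6 + E) = 2*E*(6 + E))
u = -5870/7469 (u = -92/194 - 384*1/(44*(6 + 22)) = -92*1/194 - 384/(2*22*28) = -46/97 - 384/1232 = -46/97 - 384*1/1232 = -46/97 - 24/77 = -5870/7469 ≈ -0.78592)
(f(-6) + u)**2 = (48/7 - 5870/7469)**2 = (6478/1067)**2 = 41964484/1138489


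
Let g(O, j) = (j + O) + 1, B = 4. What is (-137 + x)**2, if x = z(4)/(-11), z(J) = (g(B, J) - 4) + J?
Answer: 2298256/121 ≈ 18994.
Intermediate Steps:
g(O, j) = 1 + O + j (g(O, j) = (O + j) + 1 = 1 + O + j)
z(J) = 1 + 2*J (z(J) = ((1 + 4 + J) - 4) + J = ((5 + J) - 4) + J = (1 + J) + J = 1 + 2*J)
x = -9/11 (x = (1 + 2*4)/(-11) = -(1 + 8)/11 = -1/11*9 = -9/11 ≈ -0.81818)
(-137 + x)**2 = (-137 - 9/11)**2 = (-1516/11)**2 = 2298256/121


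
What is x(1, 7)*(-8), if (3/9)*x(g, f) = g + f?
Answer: -192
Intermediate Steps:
x(g, f) = 3*f + 3*g (x(g, f) = 3*(g + f) = 3*(f + g) = 3*f + 3*g)
x(1, 7)*(-8) = (3*7 + 3*1)*(-8) = (21 + 3)*(-8) = 24*(-8) = -192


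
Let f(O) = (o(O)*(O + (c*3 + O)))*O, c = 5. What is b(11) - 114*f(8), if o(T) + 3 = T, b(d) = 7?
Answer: -141353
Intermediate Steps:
o(T) = -3 + T
f(O) = O*(-3 + O)*(15 + 2*O) (f(O) = ((-3 + O)*(O + (5*3 + O)))*O = ((-3 + O)*(O + (15 + O)))*O = ((-3 + O)*(15 + 2*O))*O = O*(-3 + O)*(15 + 2*O))
b(11) - 114*f(8) = 7 - 912*(-3 + 8)*(15 + 2*8) = 7 - 912*5*(15 + 16) = 7 - 912*5*31 = 7 - 114*1240 = 7 - 141360 = -141353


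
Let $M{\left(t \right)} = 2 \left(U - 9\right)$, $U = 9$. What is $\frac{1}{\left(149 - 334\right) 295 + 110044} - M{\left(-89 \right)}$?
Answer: $\frac{1}{55469} \approx 1.8028 \cdot 10^{-5}$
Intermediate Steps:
$M{\left(t \right)} = 0$ ($M{\left(t \right)} = 2 \left(9 - 9\right) = 2 \cdot 0 = 0$)
$\frac{1}{\left(149 - 334\right) 295 + 110044} - M{\left(-89 \right)} = \frac{1}{\left(149 - 334\right) 295 + 110044} - 0 = \frac{1}{\left(-185\right) 295 + 110044} + 0 = \frac{1}{-54575 + 110044} + 0 = \frac{1}{55469} + 0 = \frac{1}{55469}$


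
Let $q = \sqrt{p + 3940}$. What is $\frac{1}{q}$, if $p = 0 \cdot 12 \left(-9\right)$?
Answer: $\frac{\sqrt{985}}{1970} \approx 0.015931$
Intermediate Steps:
$p = 0$ ($p = 0 \left(-9\right) = 0$)
$q = 2 \sqrt{985}$ ($q = \sqrt{0 + 3940} = \sqrt{3940} = 2 \sqrt{985} \approx 62.769$)
$\frac{1}{q} = \frac{1}{2 \sqrt{985}} = \frac{\sqrt{985}}{1970}$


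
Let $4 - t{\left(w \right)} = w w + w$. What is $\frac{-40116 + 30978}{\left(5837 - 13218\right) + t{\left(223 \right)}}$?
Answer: $\frac{9138}{57329} \approx 0.1594$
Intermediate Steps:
$t{\left(w \right)} = 4 - w - w^{2}$ ($t{\left(w \right)} = 4 - \left(w w + w\right) = 4 - \left(w^{2} + w\right) = 4 - \left(w + w^{2}\right) = 4 - w - w^{2}$)
$\frac{-40116 + 30978}{\left(5837 - 13218\right) + t{\left(223 \right)}} = \frac{-40116 + 30978}{\left(5837 - 13218\right) - 49948} = - \frac{9138}{\left(5837 - 13218\right) - 49948} = - \frac{9138}{-7381 - 49948} = - \frac{9138}{-57329} = \left(-9138\right) \left(- \frac{1}{57329}\right) = \frac{9138}{57329}$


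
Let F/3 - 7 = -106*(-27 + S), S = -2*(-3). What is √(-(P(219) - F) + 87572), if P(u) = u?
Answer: 2*√23513 ≈ 306.68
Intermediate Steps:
S = 6
F = 6699 (F = 21 + 3*(-106*(-27 + 6)) = 21 + 3*(-106*(-21)) = 21 + 3*2226 = 21 + 6678 = 6699)
√(-(P(219) - F) + 87572) = √(-(219 - 1*6699) + 87572) = √(-(219 - 6699) + 87572) = √(-1*(-6480) + 87572) = √(6480 + 87572) = √94052 = 2*√23513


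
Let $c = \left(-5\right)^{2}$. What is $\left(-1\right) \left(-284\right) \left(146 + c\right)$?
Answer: $48564$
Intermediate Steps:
$c = 25$
$\left(-1\right) \left(-284\right) \left(146 + c\right) = \left(-1\right) \left(-284\right) \left(146 + 25\right) = 284 \cdot 171 = 48564$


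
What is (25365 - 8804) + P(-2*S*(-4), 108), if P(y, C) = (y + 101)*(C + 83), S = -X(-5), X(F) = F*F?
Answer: -2348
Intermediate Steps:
X(F) = F²
S = -25 (S = -1*(-5)² = -1*25 = -25)
P(y, C) = (83 + C)*(101 + y) (P(y, C) = (101 + y)*(83 + C) = (83 + C)*(101 + y))
(25365 - 8804) + P(-2*S*(-4), 108) = (25365 - 8804) + (8383 + 83*(-2*(-25)*(-4)) + 101*108 + 108*(-2*(-25)*(-4))) = 16561 + (8383 + 83*(50*(-4)) + 10908 + 108*(50*(-4))) = 16561 + (8383 + 83*(-200) + 10908 + 108*(-200)) = 16561 + (8383 - 16600 + 10908 - 21600) = 16561 - 18909 = -2348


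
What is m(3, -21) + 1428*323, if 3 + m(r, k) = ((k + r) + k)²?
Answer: 462762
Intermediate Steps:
m(r, k) = -3 + (r + 2*k)² (m(r, k) = -3 + ((k + r) + k)² = -3 + (r + 2*k)²)
m(3, -21) + 1428*323 = (-3 + (3 + 2*(-21))²) + 1428*323 = (-3 + (3 - 42)²) + 461244 = (-3 + (-39)²) + 461244 = (-3 + 1521) + 461244 = 1518 + 461244 = 462762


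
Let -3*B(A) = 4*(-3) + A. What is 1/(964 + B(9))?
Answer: 1/965 ≈ 0.0010363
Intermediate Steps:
B(A) = 4 - A/3 (B(A) = -(4*(-3) + A)/3 = -(-12 + A)/3 = 4 - A/3)
1/(964 + B(9)) = 1/(964 + (4 - ⅓*9)) = 1/(964 + (4 - 3)) = 1/(964 + 1) = 1/965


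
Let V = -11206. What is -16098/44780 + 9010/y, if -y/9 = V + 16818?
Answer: -76034099/141359265 ≈ -0.53788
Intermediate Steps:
y = -50508 (y = -9*(-11206 + 16818) = -9*5612 = -50508)
-16098/44780 + 9010/y = -16098/44780 + 9010/(-50508) = -16098*1/44780 + 9010*(-1/50508) = -8049/22390 - 4505/25254 = -76034099/141359265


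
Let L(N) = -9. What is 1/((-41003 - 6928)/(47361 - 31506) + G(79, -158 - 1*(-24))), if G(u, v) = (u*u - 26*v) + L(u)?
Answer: 5285/51333083 ≈ 0.00010296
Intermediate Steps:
G(u, v) = -9 + u² - 26*v (G(u, v) = (u*u - 26*v) - 9 = (u² - 26*v) - 9 = -9 + u² - 26*v)
1/((-41003 - 6928)/(47361 - 31506) + G(79, -158 - 1*(-24))) = 1/((-41003 - 6928)/(47361 - 31506) + (-9 + 79² - 26*(-158 - 1*(-24)))) = 1/(-47931/15855 + (-9 + 6241 - 26*(-158 + 24))) = 1/(-47931*1/15855 + (-9 + 6241 - 26*(-134))) = 1/(-15977/5285 + (-9 + 6241 + 3484)) = 1/(-15977/5285 + 9716) = 1/(51333083/5285) = 5285/51333083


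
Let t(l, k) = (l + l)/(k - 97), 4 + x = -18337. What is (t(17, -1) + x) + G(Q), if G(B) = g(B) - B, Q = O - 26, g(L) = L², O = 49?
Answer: -873932/49 ≈ -17835.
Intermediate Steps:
x = -18341 (x = -4 - 18337 = -18341)
t(l, k) = 2*l/(-97 + k) (t(l, k) = (2*l)/(-97 + k) = 2*l/(-97 + k))
Q = 23 (Q = 49 - 26 = 23)
G(B) = B² - B
(t(17, -1) + x) + G(Q) = (2*17/(-97 - 1) - 18341) + 23*(-1 + 23) = (2*17/(-98) - 18341) + 23*22 = (2*17*(-1/98) - 18341) + 506 = (-17/49 - 18341) + 506 = -898726/49 + 506 = -873932/49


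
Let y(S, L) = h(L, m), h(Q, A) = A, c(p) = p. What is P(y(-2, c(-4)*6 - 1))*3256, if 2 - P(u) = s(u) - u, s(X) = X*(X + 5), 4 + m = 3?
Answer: 16280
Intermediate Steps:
m = -1 (m = -4 + 3 = -1)
y(S, L) = -1
s(X) = X*(5 + X)
P(u) = 2 + u - u*(5 + u) (P(u) = 2 - (u*(5 + u) - u) = 2 - (-u + u*(5 + u)) = 2 + (u - u*(5 + u)) = 2 + u - u*(5 + u))
P(y(-2, c(-4)*6 - 1))*3256 = (2 - 1 - 1*(-1)*(5 - 1))*3256 = (2 - 1 - 1*(-1)*4)*3256 = (2 - 1 + 4)*3256 = 5*3256 = 16280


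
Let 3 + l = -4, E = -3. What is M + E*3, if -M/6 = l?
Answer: 33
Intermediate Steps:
l = -7 (l = -3 - 4 = -7)
M = 42 (M = -6*(-7) = 42)
M + E*3 = 42 - 3*3 = 42 - 9 = 33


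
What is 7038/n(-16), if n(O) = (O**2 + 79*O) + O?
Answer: -3519/512 ≈ -6.8730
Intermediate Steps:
n(O) = O**2 + 80*O
7038/n(-16) = 7038/((-16*(80 - 16))) = 7038/((-16*64)) = 7038/(-1024) = 7038*(-1/1024) = -3519/512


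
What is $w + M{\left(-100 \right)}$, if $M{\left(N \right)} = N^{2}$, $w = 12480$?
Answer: $22480$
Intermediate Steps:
$w + M{\left(-100 \right)} = 12480 + \left(-100\right)^{2} = 12480 + 10000 = 22480$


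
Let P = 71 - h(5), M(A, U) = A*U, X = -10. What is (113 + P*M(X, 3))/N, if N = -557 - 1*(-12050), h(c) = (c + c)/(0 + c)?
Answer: -1957/11493 ≈ -0.17028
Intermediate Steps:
h(c) = 2 (h(c) = (2*c)/c = 2)
N = 11493 (N = -557 + 12050 = 11493)
P = 69 (P = 71 - 1*2 = 71 - 2 = 69)
(113 + P*M(X, 3))/N = (113 + 69*(-10*3))/11493 = (113 + 69*(-30))*(1/11493) = (113 - 2070)*(1/11493) = -1957*1/11493 = -1957/11493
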